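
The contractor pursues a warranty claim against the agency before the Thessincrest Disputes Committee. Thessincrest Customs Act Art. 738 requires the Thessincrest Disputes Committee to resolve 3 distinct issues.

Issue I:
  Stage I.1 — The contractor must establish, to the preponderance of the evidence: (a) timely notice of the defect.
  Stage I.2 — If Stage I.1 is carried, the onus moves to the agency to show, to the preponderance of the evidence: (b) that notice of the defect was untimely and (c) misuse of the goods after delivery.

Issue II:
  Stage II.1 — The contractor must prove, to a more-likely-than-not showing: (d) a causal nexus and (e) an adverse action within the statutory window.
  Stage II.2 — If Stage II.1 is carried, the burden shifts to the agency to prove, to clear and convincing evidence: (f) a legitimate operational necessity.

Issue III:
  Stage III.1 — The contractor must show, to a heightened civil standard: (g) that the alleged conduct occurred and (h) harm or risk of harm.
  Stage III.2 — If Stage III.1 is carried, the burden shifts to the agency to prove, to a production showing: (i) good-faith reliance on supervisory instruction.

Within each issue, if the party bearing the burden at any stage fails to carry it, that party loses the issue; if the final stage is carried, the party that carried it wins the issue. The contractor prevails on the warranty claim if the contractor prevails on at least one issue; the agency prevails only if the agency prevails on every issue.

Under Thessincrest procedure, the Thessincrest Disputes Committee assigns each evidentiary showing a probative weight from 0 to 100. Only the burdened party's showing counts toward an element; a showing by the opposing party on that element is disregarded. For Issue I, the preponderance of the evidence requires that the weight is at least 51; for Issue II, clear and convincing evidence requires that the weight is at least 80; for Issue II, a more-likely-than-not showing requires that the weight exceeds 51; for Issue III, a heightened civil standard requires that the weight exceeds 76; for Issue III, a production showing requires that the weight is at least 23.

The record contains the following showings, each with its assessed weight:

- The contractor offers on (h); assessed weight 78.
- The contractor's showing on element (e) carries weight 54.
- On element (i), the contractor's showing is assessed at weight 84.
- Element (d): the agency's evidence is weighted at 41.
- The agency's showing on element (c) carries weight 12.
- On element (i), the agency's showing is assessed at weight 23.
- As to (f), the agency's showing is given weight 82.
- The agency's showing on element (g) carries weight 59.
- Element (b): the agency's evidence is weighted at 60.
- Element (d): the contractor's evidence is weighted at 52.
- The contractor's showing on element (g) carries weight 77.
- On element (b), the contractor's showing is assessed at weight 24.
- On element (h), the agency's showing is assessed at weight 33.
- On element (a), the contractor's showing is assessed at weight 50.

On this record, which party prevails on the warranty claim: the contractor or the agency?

— Issue I —
Stage I.1 (contractor, the preponderance of the evidence, weight is at least 51): (a) 50 < 51 — fails.
  Stage I.1 not carried; the contractor fails its burden.
The agency prevails on this issue.
— Issue II —
Stage II.1 (contractor, a more-likely-than-not showing, weight exceeds 51): (d) 52 (agency's 41 disregarded) > 51 — meets; (e) 54 > 51 — meets.
  Stage II.1 carried; the burden shifts to the agency.
Stage II.2 (agency, clear and convincing evidence, weight is at least 80): (f) 82 ≥ 80 — meets.
  All elements met at the final stage.
All stages carried — the agency prevails on this issue.
— Issue III —
Stage III.1 (contractor, a heightened civil standard, weight exceeds 76): (g) 77 (agency's 59 disregarded) > 76 — meets; (h) 78 (agency's 33 disregarded) > 76 — meets.
  Stage III.1 is satisfied; the onus moves to the agency.
Stage III.2 (agency, a production showing, weight is at least 23): (i) 23 (contractor's 84 disregarded) ≥ 23 — meets.
  All elements met at the final stage.
With every stage satisfied, the agency prevails on this issue.
Per-issue: Issue I → agency; Issue II → agency; Issue III → agency. The contractor must prevail on at least one issue; overall, the agency prevails.

agency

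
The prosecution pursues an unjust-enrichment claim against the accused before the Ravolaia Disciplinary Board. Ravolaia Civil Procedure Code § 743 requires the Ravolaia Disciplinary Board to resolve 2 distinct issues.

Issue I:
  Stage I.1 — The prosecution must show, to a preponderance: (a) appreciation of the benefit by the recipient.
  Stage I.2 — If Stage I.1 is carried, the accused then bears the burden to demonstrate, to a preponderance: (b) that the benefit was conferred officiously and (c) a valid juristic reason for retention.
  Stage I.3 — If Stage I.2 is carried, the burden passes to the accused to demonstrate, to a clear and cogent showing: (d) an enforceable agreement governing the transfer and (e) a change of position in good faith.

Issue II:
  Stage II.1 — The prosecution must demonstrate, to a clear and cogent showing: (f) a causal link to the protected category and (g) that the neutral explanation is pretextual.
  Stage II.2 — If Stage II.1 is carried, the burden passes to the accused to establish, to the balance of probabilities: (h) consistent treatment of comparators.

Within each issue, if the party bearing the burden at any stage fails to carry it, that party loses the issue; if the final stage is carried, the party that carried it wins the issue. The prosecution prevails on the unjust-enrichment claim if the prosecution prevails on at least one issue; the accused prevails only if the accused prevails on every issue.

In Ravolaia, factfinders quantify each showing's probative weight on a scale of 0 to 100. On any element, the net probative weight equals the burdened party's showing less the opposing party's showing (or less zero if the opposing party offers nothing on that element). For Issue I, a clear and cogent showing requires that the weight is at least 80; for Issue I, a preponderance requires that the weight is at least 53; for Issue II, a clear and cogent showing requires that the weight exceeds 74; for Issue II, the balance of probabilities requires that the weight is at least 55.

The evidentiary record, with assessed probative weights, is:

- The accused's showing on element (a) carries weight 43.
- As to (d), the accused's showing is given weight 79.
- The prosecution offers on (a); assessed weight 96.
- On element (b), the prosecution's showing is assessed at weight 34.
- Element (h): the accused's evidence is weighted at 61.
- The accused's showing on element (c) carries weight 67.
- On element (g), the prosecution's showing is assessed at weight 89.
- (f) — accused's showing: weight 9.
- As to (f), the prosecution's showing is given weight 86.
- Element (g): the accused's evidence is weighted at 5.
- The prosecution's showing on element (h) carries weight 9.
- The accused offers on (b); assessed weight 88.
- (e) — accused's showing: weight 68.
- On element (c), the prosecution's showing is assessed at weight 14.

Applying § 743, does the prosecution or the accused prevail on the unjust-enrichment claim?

— Issue I —
Stage I.1 (prosecution, a preponderance, weight is at least 53): (a) net 96−43=53 ≥ 53 — meets.
  All elements met. The burden passes to the accused.
Stage I.2 (accused, a preponderance, weight is at least 53): (b) net 88−34=54 ≥ 53 — meets; (c) net 67−14=53 ≥ 53 — meets.
  Stage I.2 carried; the burden remains with the accused.
Stage I.3 (accused, a clear and cogent showing, weight is at least 80): (d) 79 < 80 — fails; (e) 68 < 80 — fails.
  Stage I.3 not carried; the accused fails its burden.
The analysis ends at Stage I.3; the prosecution prevails on this issue.
— Issue II —
Stage II.1 — burden on prosecution; standard: a clear and cogent showing (weight exceeds 74).
    (f): 86 − 9 = 77 > 74 [met]
    (g): 89 − 5 = 84 > 74 [met]
  The prosecution carries Stage II.1; the accused now bears the burden.
Stage II.2 — burden on accused; standard: the balance of probabilities (weight is at least 55).
    (h): 61 − 9 = 52 < 55 [not met]
  Stage II.2 not carried; the accused fails its burden.
The analysis ends at Stage II.2; the prosecution prevails on this issue.
Per-issue: Issue I → prosecution; Issue II → prosecution. The prosecution must prevail on at least one issue; overall, the prosecution prevails.

prosecution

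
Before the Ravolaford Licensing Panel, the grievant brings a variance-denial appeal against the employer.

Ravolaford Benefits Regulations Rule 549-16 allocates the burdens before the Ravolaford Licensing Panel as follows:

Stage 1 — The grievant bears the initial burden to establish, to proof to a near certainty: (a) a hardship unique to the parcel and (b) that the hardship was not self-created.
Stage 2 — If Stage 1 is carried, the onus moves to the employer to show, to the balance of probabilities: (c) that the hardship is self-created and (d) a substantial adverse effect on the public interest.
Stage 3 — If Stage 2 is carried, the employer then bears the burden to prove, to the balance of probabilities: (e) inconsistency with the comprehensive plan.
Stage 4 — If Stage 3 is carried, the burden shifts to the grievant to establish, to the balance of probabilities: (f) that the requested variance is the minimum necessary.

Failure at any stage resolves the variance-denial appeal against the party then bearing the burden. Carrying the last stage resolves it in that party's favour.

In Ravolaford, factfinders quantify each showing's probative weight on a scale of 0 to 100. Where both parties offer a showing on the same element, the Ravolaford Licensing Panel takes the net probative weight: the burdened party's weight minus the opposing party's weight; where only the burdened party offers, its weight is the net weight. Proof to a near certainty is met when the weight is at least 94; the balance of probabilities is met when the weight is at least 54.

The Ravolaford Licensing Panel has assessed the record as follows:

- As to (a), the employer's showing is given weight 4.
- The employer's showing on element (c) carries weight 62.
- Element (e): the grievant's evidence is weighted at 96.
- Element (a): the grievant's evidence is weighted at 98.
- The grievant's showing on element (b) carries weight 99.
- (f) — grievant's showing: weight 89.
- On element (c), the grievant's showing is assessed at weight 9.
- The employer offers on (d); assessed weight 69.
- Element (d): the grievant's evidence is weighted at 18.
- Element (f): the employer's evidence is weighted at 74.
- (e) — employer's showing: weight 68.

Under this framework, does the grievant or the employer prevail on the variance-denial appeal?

grievant

At Stage 1 the grievant must meet proof to a near certainty (weight is at least 94): on (a) the weight is 98 less the opposing 4 gives net 94, which does reach 94, so (a) meets the standard; on (b) the weight is 99, ≥ 94, so (b) meets the standard.
  All elements met. The burden passes to the employer.
At Stage 2 the employer must meet the balance of probabilities (weight is at least 54): on (c) the weight is 62 less the opposing 9 gives net 53, < 54, so (c) does not meet the standard; on (d) the weight is 69 less the opposing 18 gives net 51, which does not reach 54, so (d) does not meet the standard.
  Stage 2 not carried; the employer fails its burden.
So the grievant prevails.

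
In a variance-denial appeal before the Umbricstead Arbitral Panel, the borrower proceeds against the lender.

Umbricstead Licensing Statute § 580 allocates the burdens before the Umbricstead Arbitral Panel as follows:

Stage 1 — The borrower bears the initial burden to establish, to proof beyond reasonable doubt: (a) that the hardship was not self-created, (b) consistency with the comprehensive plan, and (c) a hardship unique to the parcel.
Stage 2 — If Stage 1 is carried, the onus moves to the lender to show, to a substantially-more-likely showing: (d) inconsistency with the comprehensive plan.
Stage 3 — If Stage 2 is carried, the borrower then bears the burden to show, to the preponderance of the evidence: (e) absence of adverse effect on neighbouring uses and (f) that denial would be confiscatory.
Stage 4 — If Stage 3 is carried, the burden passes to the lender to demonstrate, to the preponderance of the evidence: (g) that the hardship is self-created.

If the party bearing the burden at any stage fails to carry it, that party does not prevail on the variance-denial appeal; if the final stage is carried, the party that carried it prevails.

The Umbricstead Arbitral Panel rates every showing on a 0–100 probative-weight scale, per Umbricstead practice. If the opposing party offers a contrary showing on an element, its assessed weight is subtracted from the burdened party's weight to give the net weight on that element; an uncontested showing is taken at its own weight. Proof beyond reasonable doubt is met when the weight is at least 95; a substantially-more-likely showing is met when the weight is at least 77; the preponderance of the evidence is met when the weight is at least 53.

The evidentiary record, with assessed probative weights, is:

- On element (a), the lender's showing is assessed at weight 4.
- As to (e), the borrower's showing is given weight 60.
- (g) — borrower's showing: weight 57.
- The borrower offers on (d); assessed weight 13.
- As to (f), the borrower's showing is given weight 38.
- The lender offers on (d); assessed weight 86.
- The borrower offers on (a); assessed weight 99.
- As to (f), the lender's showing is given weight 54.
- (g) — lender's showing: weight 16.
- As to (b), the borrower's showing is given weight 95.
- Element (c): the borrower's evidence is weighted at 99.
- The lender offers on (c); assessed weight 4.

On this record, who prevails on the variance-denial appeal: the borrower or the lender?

borrower

Stage 1 (borrower, proof beyond reasonable doubt, weight is at least 95): (a) net 99−4=95 ≥ 95 — meets; (b) 95 ≥ 95 — meets; (c) net 99−4=95 ≥ 95 — meets.
  All elements met. The burden passes to the lender.
Stage 2 (lender, a substantially-more-likely showing, weight is at least 77): (d) net 86−13=73 < 77 — fails.
  Stage 2 not carried; the lender fails its burden.
The analysis ends at Stage 2; the borrower prevails.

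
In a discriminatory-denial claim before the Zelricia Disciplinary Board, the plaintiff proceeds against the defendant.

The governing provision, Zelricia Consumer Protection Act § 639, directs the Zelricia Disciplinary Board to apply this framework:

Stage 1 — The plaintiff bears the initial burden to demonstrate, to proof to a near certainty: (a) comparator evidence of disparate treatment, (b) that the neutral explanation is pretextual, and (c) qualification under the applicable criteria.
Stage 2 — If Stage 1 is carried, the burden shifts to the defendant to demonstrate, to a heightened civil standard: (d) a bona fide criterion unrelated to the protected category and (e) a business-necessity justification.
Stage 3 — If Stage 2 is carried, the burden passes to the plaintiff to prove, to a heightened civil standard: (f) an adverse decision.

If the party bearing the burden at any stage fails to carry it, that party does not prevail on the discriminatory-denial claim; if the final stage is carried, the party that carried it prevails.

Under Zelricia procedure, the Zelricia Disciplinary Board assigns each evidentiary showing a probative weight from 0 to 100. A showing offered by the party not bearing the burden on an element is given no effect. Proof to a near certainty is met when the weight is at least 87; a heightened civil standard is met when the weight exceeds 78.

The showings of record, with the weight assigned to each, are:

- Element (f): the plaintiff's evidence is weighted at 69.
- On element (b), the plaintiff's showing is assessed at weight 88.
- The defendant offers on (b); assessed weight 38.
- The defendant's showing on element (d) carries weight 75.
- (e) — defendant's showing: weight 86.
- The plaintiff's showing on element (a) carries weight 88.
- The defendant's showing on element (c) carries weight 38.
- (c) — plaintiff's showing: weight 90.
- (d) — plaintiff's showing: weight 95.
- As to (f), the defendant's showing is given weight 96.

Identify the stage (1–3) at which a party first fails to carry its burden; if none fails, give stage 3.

At Stage 1 the plaintiff must meet proof to a near certainty (weight is at least 87): on (a) the weight is 88, ≥ 87, so (a) meets the standard; on (b) the weight is 88 (the defendant's 38 is given no effect), which does reach 87, so (b) meets the standard; on (c) the weight is 90 (the defendant's 38 is given no effect), ≥ 87, so (c) meets the standard.
  All elements met. The burden passes to the defendant.
At Stage 2 the defendant must meet a heightened civil standard (weight exceeds 78): on (d) the weight is 75 (the plaintiff's 95 is given no effect), which does not exceed 78, so (d) does not meet the standard; on (e) the weight is 86, which does exceed 78, so (e) meets the standard.
  Not every element is met, so the defendant fails to carry Stage 2.
So the plaintiff prevails.

stage 2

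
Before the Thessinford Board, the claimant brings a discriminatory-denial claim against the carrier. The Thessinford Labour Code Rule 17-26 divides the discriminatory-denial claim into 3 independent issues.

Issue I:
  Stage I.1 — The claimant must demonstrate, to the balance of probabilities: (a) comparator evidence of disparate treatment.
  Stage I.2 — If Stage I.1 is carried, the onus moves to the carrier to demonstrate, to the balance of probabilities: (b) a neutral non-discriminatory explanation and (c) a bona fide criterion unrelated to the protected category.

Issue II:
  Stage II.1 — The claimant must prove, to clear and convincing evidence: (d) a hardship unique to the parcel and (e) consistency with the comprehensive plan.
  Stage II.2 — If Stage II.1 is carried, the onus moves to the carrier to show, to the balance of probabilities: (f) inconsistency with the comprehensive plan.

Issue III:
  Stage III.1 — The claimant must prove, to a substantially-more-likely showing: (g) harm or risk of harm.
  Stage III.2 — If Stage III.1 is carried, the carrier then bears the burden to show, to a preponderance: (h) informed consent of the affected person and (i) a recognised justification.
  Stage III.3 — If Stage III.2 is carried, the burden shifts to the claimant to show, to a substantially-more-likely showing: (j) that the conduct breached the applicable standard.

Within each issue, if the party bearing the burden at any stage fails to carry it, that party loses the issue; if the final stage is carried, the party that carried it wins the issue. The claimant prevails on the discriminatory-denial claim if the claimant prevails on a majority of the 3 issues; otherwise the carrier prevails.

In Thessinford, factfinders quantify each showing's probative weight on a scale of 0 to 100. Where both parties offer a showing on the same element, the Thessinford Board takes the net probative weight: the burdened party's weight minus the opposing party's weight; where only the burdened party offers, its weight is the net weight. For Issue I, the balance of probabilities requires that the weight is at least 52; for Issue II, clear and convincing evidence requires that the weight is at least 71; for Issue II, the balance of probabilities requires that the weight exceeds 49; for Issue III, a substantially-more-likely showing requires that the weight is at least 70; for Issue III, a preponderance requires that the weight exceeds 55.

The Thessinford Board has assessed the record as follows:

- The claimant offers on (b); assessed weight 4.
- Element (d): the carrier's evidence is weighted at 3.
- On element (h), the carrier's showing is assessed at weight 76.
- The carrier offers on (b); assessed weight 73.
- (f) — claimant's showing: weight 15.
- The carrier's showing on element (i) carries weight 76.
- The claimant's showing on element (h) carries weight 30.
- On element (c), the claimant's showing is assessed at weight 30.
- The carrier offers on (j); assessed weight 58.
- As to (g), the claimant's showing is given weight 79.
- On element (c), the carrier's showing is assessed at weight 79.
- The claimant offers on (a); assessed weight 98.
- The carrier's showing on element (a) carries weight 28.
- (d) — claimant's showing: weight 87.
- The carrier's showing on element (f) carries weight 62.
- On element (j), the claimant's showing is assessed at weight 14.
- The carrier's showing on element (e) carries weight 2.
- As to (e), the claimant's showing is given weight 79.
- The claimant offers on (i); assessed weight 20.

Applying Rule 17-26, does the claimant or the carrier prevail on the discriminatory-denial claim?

— Issue I —
Stage I.1 — burden on claimant; standard: the balance of probabilities (weight is at least 52).
    (a): 98 − 28 = 70 ≥ 52 [met]
  Stage I.1 is satisfied; the onus moves to the carrier.
Stage I.2 — burden on carrier; standard: the balance of probabilities (weight is at least 52).
    (b): 73 − 4 = 69 ≥ 52 [met]
    (c): 79 − 30 = 49 < 52 [not met]
  Not every element is met, so the carrier fails to carry Stage I.2.
The claimant prevails on this issue.
— Issue II —
At Stage II.1 the claimant must meet clear and convincing evidence (weight is at least 71): on (d) the weight is 87 less the opposing 3 gives net 84, which does reach 71, so (d) meets the standard; on (e) the weight is 79 less the opposing 2 gives net 77, ≥ 71, so (e) meets the standard.
  Stage II.1 is satisfied; the onus moves to the carrier.
At Stage II.2 the carrier must meet the balance of probabilities (weight exceeds 49): on (f) the weight is 62 less the opposing 15 gives net 47, which does not exceed 49, so (f) does not meet the standard.
  The carrier does not carry Stage II.2.
The claimant prevails on this issue.
— Issue III —
Stage III.1 — burden on claimant; standard: a substantially-more-likely showing (weight is at least 70).
    (g): 79 ≥ 70 [met]
  Stage III.1 is satisfied; the onus moves to the carrier.
Stage III.2 — burden on carrier; standard: a preponderance (weight exceeds 55).
    (h): 76 − 30 = 46 ≤ 55 [not met]
    (i): 76 − 20 = 56 > 55 [met]
  Not every element is met, so the carrier fails to carry Stage III.2.
The claimant prevails on this issue.
Per-issue: Issue I → claimant; Issue II → claimant; Issue III → claimant. The claimant must prevail on a majority of issues; overall, the claimant prevails.

claimant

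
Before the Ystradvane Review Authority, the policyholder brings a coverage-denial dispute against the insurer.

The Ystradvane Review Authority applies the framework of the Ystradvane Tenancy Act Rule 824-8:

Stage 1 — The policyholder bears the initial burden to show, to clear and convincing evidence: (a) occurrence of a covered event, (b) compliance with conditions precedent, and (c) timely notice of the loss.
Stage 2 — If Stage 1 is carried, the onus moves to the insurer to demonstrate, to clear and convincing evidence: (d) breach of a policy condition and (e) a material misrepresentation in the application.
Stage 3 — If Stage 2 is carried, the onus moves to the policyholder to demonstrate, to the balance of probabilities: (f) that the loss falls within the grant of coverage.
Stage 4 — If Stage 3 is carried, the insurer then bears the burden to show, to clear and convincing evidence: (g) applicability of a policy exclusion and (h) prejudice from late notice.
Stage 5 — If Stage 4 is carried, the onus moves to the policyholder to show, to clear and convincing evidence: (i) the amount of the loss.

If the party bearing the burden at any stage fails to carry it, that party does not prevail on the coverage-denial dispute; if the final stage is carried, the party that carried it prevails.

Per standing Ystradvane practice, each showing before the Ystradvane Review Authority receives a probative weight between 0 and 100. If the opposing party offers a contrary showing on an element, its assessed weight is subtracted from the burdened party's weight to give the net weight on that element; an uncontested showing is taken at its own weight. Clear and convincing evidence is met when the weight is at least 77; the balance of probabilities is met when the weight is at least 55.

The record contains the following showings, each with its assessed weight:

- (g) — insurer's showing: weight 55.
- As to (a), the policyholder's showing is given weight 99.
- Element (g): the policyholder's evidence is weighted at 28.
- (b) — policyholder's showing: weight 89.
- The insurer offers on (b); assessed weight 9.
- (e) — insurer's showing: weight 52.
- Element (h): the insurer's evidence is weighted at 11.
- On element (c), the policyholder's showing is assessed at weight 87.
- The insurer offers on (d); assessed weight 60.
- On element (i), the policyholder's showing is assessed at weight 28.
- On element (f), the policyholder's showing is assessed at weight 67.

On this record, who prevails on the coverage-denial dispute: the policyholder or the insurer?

policyholder

Stage 1 (policyholder, clear and convincing evidence, weight is at least 77): (a) 99 ≥ 77 — meets; (b) net 89−9=80 ≥ 77 — meets; (c) 87 ≥ 77 — meets.
  Stage 1 carried; the burden shifts to the insurer.
Stage 2 (insurer, clear and convincing evidence, weight is at least 77): (d) 60 < 77 — fails; (e) 52 < 77 — fails.
  The insurer does not carry Stage 2.
So the policyholder prevails.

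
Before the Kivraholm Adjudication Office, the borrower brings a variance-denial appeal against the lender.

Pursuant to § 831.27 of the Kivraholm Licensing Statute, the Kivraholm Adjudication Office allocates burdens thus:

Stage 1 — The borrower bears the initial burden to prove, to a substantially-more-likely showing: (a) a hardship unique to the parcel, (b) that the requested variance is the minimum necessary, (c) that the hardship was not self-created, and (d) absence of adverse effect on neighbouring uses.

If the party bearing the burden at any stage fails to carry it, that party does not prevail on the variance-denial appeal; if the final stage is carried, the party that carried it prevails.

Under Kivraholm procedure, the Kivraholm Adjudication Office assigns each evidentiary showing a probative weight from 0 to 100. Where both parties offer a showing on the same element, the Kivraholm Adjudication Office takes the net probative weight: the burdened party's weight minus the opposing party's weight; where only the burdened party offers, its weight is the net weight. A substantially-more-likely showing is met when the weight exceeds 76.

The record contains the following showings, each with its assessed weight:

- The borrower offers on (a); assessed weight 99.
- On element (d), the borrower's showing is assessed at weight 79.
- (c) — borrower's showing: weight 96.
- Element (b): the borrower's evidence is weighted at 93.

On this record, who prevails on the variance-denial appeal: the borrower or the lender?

Stage 1 — burden on borrower; standard: a substantially-more-likely showing (weight exceeds 76).
    (a): 99 > 76 [met]
    (b): 93 > 76 [met]
    (c): 96 > 76 [met]
    (d): 79 > 76 [met]
  All elements met at the final stage.
With every stage satisfied, the borrower prevails.

borrower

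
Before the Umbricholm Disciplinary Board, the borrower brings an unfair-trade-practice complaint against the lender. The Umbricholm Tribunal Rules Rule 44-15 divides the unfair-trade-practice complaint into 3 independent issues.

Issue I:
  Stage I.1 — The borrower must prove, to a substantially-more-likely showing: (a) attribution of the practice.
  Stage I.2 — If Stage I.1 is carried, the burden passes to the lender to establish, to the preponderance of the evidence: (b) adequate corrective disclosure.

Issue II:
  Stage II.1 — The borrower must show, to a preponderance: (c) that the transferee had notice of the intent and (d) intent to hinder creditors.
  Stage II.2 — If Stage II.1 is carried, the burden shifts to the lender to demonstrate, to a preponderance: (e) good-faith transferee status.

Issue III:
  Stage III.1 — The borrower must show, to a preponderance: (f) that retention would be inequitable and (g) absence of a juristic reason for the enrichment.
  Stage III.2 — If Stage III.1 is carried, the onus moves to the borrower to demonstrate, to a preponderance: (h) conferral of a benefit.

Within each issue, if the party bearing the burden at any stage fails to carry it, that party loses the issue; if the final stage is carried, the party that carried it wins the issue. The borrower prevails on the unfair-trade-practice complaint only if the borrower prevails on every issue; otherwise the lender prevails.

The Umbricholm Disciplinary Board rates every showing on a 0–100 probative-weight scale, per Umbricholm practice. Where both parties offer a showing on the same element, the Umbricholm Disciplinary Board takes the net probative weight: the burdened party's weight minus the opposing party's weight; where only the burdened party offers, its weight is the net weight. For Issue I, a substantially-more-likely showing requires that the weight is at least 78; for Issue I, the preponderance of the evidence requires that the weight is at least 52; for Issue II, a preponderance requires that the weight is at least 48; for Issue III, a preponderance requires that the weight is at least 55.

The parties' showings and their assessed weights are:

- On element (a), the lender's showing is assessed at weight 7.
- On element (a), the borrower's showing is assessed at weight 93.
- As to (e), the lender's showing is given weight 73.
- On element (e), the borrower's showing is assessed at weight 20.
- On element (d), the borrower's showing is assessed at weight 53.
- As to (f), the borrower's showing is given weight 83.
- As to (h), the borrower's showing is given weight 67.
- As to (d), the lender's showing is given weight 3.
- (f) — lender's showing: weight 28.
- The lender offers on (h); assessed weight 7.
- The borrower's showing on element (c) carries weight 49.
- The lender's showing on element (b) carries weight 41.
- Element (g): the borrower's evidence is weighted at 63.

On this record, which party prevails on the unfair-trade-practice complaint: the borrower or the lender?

— Issue I —
Stage I.1 (borrower, a substantially-more-likely showing, weight is at least 78): (a) net 93−7=86 ≥ 78 — meets.
  Stage I.1 is satisfied; the onus moves to the lender.
Stage I.2 (lender, the preponderance of the evidence, weight is at least 52): (b) 41 < 52 — fails.
  Not every element is met, so the lender fails to carry Stage I.2.
The borrower prevails on this issue.
— Issue II —
At Stage II.1 the borrower must meet a preponderance (weight is at least 48): on (c) the weight is 49, which does reach 48, so (c) meets the standard; on (d) the weight is 53 less the opposing 3 gives net 50, ≥ 48, so (d) meets the standard.
  Stage II.1 is satisfied; the onus moves to the lender.
At Stage II.2 the lender must meet a preponderance (weight is at least 48): on (e) the weight is 73 less the opposing 20 gives net 53, ≥ 48, so (e) meets the standard.
  The lender carries the last stage.
Every stage carried; the lender prevails on this issue.
— Issue III —
Stage III.1 (borrower, a preponderance, weight is at least 55): (f) net 83−28=55 ≥ 55 — meets; (g) 63 ≥ 55 — meets.
  Stage III.1 is satisfied; the borrower continues to bear the burden.
Stage III.2 (borrower, a preponderance, weight is at least 55): (h) net 67−7=60 ≥ 55 — meets.
  Stage III.2 carried; the final stage is satisfied.
With every stage satisfied, the borrower prevails on this issue.
Per-issue: Issue I → borrower; Issue II → lender; Issue III → borrower. The borrower must prevail on every issue; overall, the lender prevails.

lender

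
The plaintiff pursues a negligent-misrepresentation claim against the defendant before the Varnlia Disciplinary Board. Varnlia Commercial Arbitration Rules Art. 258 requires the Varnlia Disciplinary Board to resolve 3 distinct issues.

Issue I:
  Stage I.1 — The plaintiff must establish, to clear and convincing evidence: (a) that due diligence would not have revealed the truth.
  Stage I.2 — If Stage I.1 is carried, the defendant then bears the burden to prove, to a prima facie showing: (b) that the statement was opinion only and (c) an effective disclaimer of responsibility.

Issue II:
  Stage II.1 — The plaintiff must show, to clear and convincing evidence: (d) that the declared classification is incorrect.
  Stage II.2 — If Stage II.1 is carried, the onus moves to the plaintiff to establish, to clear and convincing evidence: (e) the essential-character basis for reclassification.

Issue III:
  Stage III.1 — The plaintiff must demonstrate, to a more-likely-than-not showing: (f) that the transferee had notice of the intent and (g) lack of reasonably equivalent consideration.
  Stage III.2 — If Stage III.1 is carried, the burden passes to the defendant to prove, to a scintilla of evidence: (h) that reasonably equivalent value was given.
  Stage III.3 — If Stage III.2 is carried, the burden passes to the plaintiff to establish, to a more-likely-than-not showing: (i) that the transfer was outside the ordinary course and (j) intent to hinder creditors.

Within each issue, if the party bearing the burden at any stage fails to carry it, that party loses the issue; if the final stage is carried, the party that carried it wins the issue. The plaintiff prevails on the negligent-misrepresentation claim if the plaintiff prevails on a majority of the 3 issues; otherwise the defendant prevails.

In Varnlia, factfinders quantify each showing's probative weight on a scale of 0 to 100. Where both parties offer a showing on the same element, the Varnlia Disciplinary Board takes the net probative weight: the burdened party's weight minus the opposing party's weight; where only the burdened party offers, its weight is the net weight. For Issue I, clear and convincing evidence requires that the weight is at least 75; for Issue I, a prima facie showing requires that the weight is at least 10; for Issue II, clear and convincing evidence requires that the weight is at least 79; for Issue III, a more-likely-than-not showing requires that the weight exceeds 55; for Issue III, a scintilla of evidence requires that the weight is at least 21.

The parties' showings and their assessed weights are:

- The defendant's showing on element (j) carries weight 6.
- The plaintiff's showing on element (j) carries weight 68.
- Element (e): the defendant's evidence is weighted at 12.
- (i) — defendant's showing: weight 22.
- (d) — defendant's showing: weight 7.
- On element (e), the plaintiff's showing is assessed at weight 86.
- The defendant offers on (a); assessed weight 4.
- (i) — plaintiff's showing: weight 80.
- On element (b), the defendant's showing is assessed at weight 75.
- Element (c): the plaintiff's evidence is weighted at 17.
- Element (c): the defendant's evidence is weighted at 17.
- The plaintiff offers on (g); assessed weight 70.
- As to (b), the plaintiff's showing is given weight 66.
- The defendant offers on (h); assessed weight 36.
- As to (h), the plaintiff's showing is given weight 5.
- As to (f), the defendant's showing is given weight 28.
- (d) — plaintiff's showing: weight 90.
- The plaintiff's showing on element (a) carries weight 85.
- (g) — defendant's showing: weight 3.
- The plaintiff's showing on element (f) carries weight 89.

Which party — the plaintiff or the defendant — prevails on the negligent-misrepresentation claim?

— Issue I —
Stage I.1 (plaintiff, clear and convincing evidence, weight is at least 75): (a) net 85−4=81 ≥ 75 — meets.
  All elements met. The burden passes to the defendant.
Stage I.2 (defendant, a prima facie showing, weight is at least 10): (b) net 75−66=9 < 10 — fails; (c) net 17−17=0 < 10 — fails.
  Stage I.2 not carried; the defendant fails its burden.
So the plaintiff prevails on this issue.
— Issue II —
At Stage II.1 the plaintiff must meet clear and convincing evidence (weight is at least 79): on (d) the weight is 90 less the opposing 7 gives net 83, which does reach 79, so (d) meets the standard.
  Stage II.1 is satisfied; the plaintiff continues to bear the burden.
At Stage II.2 the plaintiff must meet clear and convincing evidence (weight is at least 79): on (e) the weight is 86 less the opposing 12 gives net 74, which does not reach 79, so (e) does not meet the standard.
  The plaintiff does not carry Stage II.2.
The defendant prevails on this issue.
— Issue III —
At Stage III.1 the plaintiff must meet a more-likely-than-not showing (weight exceeds 55): on (f) the weight is 89 less the opposing 28 gives net 61, > 55, so (f) meets the standard; on (g) the weight is 70 less the opposing 3 gives net 67, which does exceed 55, so (g) meets the standard.
  The plaintiff carries Stage III.1; the defendant now bears the burden.
At Stage III.2 the defendant must meet a scintilla of evidence (weight is at least 21): on (h) the weight is 36 less the opposing 5 gives net 31, ≥ 21, so (h) meets the standard.
  Stage III.2 is satisfied; the onus moves to the plaintiff.
At Stage III.3 the plaintiff must meet a more-likely-than-not showing (weight exceeds 55): on (i) the weight is 80 less the opposing 22 gives net 58, > 55, so (i) meets the standard; on (j) the weight is 68 less the opposing 6 gives net 62, > 55, so (j) meets the standard.
  All elements met at the final stage.
All stages carried — the plaintiff prevails on this issue.
Per-issue: Issue I → plaintiff; Issue II → defendant; Issue III → plaintiff. The plaintiff must prevail on a majority of issues; overall, the plaintiff prevails.

plaintiff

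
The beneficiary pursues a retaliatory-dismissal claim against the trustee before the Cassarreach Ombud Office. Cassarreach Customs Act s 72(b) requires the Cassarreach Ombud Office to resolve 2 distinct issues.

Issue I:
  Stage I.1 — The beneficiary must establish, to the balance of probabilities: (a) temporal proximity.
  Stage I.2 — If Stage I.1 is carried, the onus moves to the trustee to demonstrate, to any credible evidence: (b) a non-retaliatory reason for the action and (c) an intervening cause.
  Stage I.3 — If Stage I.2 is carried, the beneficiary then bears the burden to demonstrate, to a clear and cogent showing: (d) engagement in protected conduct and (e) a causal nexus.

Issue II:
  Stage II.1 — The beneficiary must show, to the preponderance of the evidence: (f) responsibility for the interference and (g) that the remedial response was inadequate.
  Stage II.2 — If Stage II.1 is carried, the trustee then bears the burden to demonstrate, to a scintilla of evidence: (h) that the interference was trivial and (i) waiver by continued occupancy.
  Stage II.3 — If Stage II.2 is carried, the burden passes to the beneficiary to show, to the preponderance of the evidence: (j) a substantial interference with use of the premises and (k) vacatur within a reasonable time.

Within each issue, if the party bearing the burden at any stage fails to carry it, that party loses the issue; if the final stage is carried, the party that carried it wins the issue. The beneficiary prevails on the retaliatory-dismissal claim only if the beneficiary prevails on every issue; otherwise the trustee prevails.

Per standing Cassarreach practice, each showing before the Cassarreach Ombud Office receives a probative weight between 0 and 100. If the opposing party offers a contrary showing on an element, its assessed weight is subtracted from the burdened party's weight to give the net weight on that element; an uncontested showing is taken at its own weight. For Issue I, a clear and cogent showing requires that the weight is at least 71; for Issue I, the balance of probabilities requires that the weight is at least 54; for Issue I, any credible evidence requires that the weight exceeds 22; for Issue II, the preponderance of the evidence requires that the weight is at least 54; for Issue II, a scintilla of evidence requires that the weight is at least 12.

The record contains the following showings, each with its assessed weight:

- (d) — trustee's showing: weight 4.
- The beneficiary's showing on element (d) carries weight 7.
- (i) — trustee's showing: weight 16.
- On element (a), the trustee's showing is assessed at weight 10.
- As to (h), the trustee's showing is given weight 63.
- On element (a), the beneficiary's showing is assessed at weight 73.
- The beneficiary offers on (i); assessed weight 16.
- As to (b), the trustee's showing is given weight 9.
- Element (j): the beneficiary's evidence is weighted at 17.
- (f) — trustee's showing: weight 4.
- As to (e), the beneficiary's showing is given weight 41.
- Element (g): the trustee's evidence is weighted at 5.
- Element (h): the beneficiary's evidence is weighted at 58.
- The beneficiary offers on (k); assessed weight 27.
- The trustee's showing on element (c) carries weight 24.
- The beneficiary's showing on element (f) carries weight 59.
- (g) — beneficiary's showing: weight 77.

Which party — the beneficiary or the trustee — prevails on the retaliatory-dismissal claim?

— Issue I —
Stage I.1 — burden on beneficiary; standard: the balance of probabilities (weight is at least 54).
    (a): 73 − 10 = 63 ≥ 54 [met]
  The beneficiary carries Stage I.1; the trustee now bears the burden.
Stage I.2 — burden on trustee; standard: any credible evidence (weight exceeds 22).
    (b): 9 ≤ 22 [not met]
    (c): 24 > 22 [met]
  Not every element is met, so the trustee fails to carry Stage I.2.
The beneficiary prevails on this issue.
— Issue II —
Stage II.1 — burden on beneficiary; standard: the preponderance of the evidence (weight is at least 54).
    (f): 59 − 4 = 55 ≥ 54 [met]
    (g): 77 − 5 = 72 ≥ 54 [met]
  The beneficiary carries Stage II.1; the trustee now bears the burden.
Stage II.2 — burden on trustee; standard: a scintilla of evidence (weight is at least 12).
    (h): 63 − 58 = 5 < 12 [not met]
    (i): 16 − 16 = 0 < 12 [not met]
  Not every element is met, so the trustee fails to carry Stage II.2.
The beneficiary prevails on this issue.
Per-issue: Issue I → beneficiary; Issue II → beneficiary. The beneficiary must prevail on every issue; overall, the beneficiary prevails.

beneficiary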